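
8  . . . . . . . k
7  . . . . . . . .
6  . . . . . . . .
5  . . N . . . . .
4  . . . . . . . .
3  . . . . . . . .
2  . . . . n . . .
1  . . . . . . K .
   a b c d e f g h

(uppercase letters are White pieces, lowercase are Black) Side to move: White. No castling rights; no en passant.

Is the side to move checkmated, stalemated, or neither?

White to move; white king on g1.
In check: yes, from the black knight on e2.
Legal moves for White: Kh2, Kg2, Kf2, Kh1, Kf1.
White is in check but has 5 legal moves → neither.

neither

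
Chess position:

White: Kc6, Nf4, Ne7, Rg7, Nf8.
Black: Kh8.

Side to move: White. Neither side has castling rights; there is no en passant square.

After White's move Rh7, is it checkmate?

After Rh7: black king on h8; in check: yes, from the white rook on h7.
King squares — g7: attacked by Rh7; h7: attacked by Nf8; g8: attacked by Ne7.
Black has no legal moves → checkmate.

yes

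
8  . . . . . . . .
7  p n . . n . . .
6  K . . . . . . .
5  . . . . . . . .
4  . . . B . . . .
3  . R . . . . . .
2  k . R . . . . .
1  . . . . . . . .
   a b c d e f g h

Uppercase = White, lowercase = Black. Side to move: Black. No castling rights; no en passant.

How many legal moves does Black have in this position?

Black to move; king on a2.
In check: yes, from the white rook on c2.
Legal moves: Kxb3.
Count: 1.

1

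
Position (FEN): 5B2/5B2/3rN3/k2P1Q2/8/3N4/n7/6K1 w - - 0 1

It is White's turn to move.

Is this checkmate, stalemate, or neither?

neither

White to move; white king on g1.
In check: no.
Legal moves for White include: Bg7, Be7, Bh6, Bxd6, Bg8, Be8, Bg6, Bh5, Nd8, Ng7, Nc7, Ng5, Nec5, Nef4, Nd4, Qh7, Qg6, Qf6, ... (list truncated; more exist).
White has legal moves and is not in check → neither.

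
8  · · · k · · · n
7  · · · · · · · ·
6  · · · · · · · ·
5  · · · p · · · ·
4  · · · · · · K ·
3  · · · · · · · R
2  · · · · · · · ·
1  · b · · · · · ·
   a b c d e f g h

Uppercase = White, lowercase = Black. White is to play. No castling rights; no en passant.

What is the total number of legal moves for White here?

20

White to move; king on g4.
In check: no.
Legal moves: Kh5, Kg5, Kh4, Kf4, Kg3, Kf3, Rxh8+, Rh7, Rh6, Rh5, Rh4, Rg3, Rf3, Re3, Rd3, Rc3, Rb3, Ra3, Rh2, Rh1.
Count: 20.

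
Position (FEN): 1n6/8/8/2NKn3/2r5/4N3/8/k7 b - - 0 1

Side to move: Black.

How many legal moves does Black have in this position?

24

Black to move; king on a1.
In check: no.
Legal moves: Nbd7, Nbc6, Na6, Nf7, Ned7, Ng6, Nec6, Ng4, Nf3, Nd3, Rxc5+, Rh4, Rg4, Rf4, Re4, Rd4+, Rb4, Ra4, Rc3, Rc2, Rc1, Kb2, Ka2, Kb1.
Count: 24.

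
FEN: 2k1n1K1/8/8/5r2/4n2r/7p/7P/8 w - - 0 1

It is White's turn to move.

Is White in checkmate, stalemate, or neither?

stalemate

White to move; white king on g8.
In check: no.
King squares — f7: attacked by Rf5; g7: attacked by Ne8; h7: attacked by Rh4; f8: attacked by Rf5; h8: attacked by Rh4.
Legal moves for White: none.
Not in check and no legal moves → stalemate.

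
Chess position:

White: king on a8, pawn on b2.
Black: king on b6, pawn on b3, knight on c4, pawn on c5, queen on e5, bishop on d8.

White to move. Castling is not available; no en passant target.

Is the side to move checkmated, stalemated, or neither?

White to move; white king on a8.
In check: no.
King squares — a7: attacked by Kb6; b7: attacked by Kb6; b8: attacked by Qe5.
Legal moves for White: none.
Not in check and no legal moves → stalemate.

stalemate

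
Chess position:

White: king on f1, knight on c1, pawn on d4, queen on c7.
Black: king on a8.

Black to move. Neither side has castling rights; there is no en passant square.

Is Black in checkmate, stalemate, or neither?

stalemate

Black to move; black king on a8.
In check: no.
King squares — a7: attacked by Qc7; b7: attacked by Qc7; b8: attacked by Qc7.
Legal moves for Black: none.
Not in check and no legal moves → stalemate.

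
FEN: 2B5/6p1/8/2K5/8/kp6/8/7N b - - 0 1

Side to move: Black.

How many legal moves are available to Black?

Black to move; king on a3.
In check: no.
Legal moves: Ka4, Kb2, Ka2, g6, b2, g5.
Count: 6.

6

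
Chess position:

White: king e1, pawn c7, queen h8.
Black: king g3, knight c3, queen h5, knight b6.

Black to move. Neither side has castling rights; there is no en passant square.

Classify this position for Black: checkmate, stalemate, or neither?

Black to move; black king on g3.
In check: no.
Legal moves for Black include: Nc8, Na8, Nd7, Nbd5, Nc4, Nba4, Qxh8, Qe8+, Qh7, Qf7, Qh6, Qg6, Qg5, Qf5, Qe5+, Qd5, Qc5, Qb5, ... (list truncated; more exist).
Black has legal moves and is not in check → neither.

neither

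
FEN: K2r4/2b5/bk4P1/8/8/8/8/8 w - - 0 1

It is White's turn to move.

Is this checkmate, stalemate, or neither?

White to move; white king on a8.
In check: yes, from the black rook on d8.
King squares — a7: attacked by Kb6; b7: attacked by Ba6; b8: attacked by Bc7.
Legal moves for White: none.
In check with no legal moves → checkmate.

checkmate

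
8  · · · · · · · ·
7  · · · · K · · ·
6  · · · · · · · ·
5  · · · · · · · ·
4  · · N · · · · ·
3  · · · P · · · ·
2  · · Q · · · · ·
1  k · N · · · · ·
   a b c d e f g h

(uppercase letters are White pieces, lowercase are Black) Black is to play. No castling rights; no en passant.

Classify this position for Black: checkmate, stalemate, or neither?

Black to move; black king on a1.
In check: no.
King squares — b1: attacked by Qc2; a2: attacked by Nc1; b2: attacked by Qc2.
Legal moves for Black: none.
Not in check and no legal moves → stalemate.

stalemate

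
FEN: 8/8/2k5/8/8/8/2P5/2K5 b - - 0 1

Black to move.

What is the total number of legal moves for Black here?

Black to move; king on c6.
In check: no.
Legal moves: Kd7, Kc7, Kb7, Kd6, Kb6, Kd5, Kc5, Kb5.
Count: 8.

8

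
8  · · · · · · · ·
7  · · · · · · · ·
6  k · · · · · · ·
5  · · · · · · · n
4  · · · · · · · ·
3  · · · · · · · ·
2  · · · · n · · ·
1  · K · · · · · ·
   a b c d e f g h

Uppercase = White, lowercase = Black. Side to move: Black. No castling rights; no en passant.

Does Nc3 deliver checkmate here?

no

After Nc3: white king on b1; in check: yes, from the black knight on c3.
White has 4 legal replies: Kc2, Kb2, Kc1, Ka1.
In check but a legal move exists → not checkmate.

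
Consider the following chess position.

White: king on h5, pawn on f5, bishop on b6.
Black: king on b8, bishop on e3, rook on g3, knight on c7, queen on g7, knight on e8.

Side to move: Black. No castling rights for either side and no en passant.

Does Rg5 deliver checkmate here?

After Rg5: white king on h5; in check: yes, from the black rook on g5.
White has 1 legal reply: Kh4.
In check but a legal move exists → not checkmate.

no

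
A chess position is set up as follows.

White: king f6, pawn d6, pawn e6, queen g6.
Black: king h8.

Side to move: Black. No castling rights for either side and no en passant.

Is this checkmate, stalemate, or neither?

Black to move; black king on h8.
In check: no.
King squares — g7: attacked by Kf6; h7: attacked by Qg6; g8: attacked by Qg6.
Legal moves for Black: none.
Not in check and no legal moves → stalemate.

stalemate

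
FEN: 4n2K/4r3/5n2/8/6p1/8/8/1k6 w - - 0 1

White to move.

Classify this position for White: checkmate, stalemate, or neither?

stalemate

White to move; white king on h8.
In check: no.
King squares — g7: attacked by Re7; h7: attacked by Nf6; g8: attacked by Nf6.
Legal moves for White: none.
Not in check and no legal moves → stalemate.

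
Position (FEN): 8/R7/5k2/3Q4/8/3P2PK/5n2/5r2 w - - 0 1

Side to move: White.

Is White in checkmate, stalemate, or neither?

White to move; white king on h3.
In check: yes, from the black knight on f2.
King squares — g2: available; h2: available; g3: own pawn; g4: attacked by Nf2; h4: available.
Legal moves for White: Kh4, Kh2, Kg2.
White is in check but has 3 legal moves → neither.

neither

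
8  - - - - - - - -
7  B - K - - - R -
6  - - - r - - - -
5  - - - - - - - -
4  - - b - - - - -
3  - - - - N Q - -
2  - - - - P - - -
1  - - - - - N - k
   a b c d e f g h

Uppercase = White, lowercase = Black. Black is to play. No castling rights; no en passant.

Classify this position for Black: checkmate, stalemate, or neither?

checkmate

Black to move; black king on h1.
In check: yes, from the white queen on f3.
King squares — g1: attacked by Rg7; g2: attacked by Ne3; h2: attacked by Nf1.
Legal moves for Black: none.
In check with no legal moves → checkmate.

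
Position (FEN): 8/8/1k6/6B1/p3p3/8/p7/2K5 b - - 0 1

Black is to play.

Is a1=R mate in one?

After a1=R: white king on c1; in check: yes, from the black rook on a1.
White has 3 legal replies: Kd2, Kc2, Kb2.
In check but a legal move exists → not checkmate.

no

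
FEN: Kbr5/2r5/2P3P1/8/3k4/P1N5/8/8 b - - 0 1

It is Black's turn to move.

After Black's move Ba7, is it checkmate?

yes

After Ba7: white king on a8; in check: yes, from the black rook on c8.
King squares — a7: attacked by Rc7; b7: attacked by Rc7; b8: attacked by Ba7.
White has no legal moves → checkmate.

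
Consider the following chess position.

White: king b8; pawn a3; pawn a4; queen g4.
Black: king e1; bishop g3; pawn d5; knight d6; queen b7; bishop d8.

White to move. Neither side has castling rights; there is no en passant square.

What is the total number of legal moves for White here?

White to move; king on b8.
In check: yes, from the black queen on b7.
Legal moves: none.
Count: 0.

0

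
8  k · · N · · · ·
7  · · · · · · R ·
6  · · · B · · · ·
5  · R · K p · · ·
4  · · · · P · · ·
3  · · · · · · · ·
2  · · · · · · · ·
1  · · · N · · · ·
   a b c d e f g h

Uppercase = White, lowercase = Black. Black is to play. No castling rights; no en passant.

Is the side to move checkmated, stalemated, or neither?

Black to move; black king on a8.
In check: no.
King squares — a7: attacked by Rg7; b7: attacked by Rb5; b8: attacked by Rb5.
Legal moves for Black: none.
Not in check and no legal moves → stalemate.

stalemate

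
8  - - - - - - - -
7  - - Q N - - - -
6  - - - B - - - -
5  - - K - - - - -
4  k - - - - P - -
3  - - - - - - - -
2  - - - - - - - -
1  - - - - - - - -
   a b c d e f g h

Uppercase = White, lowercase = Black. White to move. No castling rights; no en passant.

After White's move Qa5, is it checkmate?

no

After Qa5: black king on a4; in check: yes, from the white queen on a5.
Black has 2 legal replies: Kxa5, Kb3.
In check but a legal move exists → not checkmate.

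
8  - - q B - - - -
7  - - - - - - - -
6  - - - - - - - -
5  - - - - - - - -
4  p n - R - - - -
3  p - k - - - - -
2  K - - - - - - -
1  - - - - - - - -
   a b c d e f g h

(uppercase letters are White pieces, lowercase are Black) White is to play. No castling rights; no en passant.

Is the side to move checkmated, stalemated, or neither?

neither

White to move; white king on a2.
In check: yes, from the black knight on b4.
Legal moves for White: Kxa3, Kb1, Ka1, Rxb4.
White is in check but has 4 legal moves → neither.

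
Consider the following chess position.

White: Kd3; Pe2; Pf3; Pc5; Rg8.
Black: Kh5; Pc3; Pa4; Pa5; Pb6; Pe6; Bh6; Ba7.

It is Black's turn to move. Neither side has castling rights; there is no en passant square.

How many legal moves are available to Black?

Black to move; king on h5.
In check: no.
Legal moves: Bb8, Bf8, Bg7, Bg5, Bf4, Be3, Bd2, Bc1, Kh4, bxc5, e5, b5, a3, c2.
Count: 14.

14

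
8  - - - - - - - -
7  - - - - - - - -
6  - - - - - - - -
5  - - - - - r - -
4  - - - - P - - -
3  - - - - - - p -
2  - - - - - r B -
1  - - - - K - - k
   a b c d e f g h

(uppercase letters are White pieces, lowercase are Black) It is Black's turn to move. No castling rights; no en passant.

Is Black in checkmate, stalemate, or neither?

Black to move; black king on h1.
In check: yes, from the white bishop on g2.
Legal moves for Black: Kh2, Kxg2, Kg1, Rxg2.
Black is in check but has 4 legal moves → neither.

neither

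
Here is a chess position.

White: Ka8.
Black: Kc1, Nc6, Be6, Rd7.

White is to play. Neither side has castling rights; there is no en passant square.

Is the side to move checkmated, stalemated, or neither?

stalemate

White to move; white king on a8.
In check: no.
King squares — a7: attacked by Nc6; b7: attacked by Rd7; b8: attacked by Nc6.
Legal moves for White: none.
Not in check and no legal moves → stalemate.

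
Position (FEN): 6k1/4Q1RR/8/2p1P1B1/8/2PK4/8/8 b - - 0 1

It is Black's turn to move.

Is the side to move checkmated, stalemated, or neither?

checkmate

Black to move; black king on g8.
In check: yes, from the white rook on g7.
King squares — f7: attacked by Qe7; g7: attacked by Qe7; h7: attacked by Rg7; f8: attacked by Qe7; h8: attacked by Rh7.
Legal moves for Black: none.
In check with no legal moves → checkmate.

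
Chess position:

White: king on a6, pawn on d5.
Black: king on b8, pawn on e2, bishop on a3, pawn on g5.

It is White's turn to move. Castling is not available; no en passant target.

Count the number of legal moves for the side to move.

White to move; king on a6.
In check: no.
Legal moves: Kb6, Kb5, Ka5, d6.
Count: 4.

4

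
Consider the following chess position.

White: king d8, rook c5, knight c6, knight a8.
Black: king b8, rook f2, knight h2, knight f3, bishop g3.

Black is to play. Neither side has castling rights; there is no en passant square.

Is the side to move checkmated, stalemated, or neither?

neither

Black to move; black king on b8.
In check: yes, from the white knight on c6.
Legal moves for Black: Kxa8, Kb7.
Black is in check but has 2 legal moves → neither.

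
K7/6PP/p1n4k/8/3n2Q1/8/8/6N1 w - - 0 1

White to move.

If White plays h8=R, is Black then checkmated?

yes

After h8=R: black king on h6; in check: yes, from the white rook on h8.
King squares — g5: attacked by Qg4; h5: attacked by Qg4; g6: attacked by Qg4; g7: attacked by Qg4; h7: attacked by Rh8.
Black has no legal moves → checkmate.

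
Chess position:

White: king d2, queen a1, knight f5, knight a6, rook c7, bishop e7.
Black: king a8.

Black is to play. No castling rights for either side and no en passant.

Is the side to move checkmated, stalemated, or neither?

stalemate

Black to move; black king on a8.
In check: no.
King squares — a7: attacked by Rc7; b7: attacked by Rc7; b8: attacked by Na6.
Legal moves for Black: none.
Not in check and no legal moves → stalemate.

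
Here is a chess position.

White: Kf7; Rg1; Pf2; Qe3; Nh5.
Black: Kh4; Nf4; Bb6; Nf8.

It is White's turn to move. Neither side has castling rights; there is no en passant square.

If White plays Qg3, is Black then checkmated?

no

After Qg3: black king on h4; in check: yes, from the white queen on g3.
Black has 1 legal reply: Kxh5.
In check but a legal move exists → not checkmate.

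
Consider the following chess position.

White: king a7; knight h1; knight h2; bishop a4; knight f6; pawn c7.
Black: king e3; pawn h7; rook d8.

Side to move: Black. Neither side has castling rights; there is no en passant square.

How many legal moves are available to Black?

21

Black to move; king on e3.
In check: no.
Legal moves: Rh8, Rg8, Rf8, Re8, Rc8, Rb8, Ra8+, Rd7, Rd6, Rd5, Rd4, Rd3, Rd2, Rd1, Kf4, Kd4, Kd3, Ke2, Kd2, h6, h5.
Count: 21.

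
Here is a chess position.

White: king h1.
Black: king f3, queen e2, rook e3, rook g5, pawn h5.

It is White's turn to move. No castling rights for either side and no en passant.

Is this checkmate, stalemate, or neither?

White to move; white king on h1.
In check: no.
King squares — g1: attacked by Rg5; g2: attacked by Qe2; h2: attacked by Qe2.
Legal moves for White: none.
Not in check and no legal moves → stalemate.

stalemate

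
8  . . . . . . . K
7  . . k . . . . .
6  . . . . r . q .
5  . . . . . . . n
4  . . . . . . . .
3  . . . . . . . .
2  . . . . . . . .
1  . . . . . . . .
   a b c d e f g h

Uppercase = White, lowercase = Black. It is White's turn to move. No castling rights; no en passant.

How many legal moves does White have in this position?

White to move; king on h8.
In check: no.
Legal moves: none.
Count: 0.

0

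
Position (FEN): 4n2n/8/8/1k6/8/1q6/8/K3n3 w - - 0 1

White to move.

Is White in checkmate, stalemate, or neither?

White to move; white king on a1.
In check: no.
King squares — b1: attacked by Qb3; a2: attacked by Qb3; b2: attacked by Qb3.
Legal moves for White: none.
Not in check and no legal moves → stalemate.

stalemate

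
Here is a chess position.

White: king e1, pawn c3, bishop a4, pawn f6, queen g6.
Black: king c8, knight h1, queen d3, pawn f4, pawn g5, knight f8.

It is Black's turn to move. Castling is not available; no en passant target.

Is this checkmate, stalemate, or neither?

Black to move; black king on c8.
In check: no.
Legal moves for Black include: Nh7, Nd7, Nxg6, Ne6, Kd8, Kb8, Kc7, Kb7, Qd8, Qd7, Qxg6, Qd6, Qa6, Qf5, Qd5, Qb5, Qe4+, Qd4, ... (list truncated; more exist).
Black has legal moves and is not in check → neither.

neither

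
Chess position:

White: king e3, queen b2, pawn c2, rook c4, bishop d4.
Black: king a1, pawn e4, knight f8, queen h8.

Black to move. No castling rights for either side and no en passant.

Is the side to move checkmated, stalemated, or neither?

checkmate

Black to move; black king on a1.
In check: yes, from the white queen on b2.
King squares — b1: attacked by Qb2; a2: attacked by Qb2; b2: attacked by Bd4.
Legal moves for Black: none.
In check with no legal moves → checkmate.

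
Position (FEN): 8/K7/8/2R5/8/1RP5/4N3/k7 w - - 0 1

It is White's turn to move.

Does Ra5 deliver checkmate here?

After Ra5: black king on a1; in check: yes, from the white rook on a5.
King squares — b1: attacked by Rb3; a2: attacked by Ra5; b2: attacked by Rb3.
Black has no legal moves → checkmate.

yes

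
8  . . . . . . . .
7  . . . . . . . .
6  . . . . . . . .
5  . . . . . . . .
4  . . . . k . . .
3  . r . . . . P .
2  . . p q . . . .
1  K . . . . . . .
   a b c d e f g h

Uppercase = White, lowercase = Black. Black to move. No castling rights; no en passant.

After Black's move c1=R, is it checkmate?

yes

After c1=R: white king on a1; in check: yes, from the black rook on c1.
King squares — b1: attacked by Rc1; a2: attacked by Qd2; b2: attacked by Qd2.
White has no legal moves → checkmate.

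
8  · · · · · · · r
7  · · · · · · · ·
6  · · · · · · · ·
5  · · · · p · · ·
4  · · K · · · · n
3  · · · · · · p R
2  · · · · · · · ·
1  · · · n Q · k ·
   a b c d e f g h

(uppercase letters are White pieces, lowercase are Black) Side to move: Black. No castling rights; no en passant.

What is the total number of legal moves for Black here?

Black to move; king on g1.
In check: yes, from the white queen on e1.
Legal moves: Kg2.
Count: 1.

1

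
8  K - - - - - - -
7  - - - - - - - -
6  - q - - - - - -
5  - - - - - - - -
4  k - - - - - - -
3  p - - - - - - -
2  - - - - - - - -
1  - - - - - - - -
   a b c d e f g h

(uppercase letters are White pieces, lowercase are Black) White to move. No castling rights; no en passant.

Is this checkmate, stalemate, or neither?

stalemate

White to move; white king on a8.
In check: no.
King squares — a7: attacked by Qb6; b7: attacked by Qb6; b8: attacked by Qb6.
Legal moves for White: none.
Not in check and no legal moves → stalemate.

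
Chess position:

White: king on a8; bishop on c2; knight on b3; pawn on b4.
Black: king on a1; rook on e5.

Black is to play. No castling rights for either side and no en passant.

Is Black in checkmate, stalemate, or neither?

neither

Black to move; black king on a1.
In check: yes, from the white knight on b3.
King squares — b1: attacked by Bc2; a2: available; b2: available.
Legal moves for Black: Kb2, Ka2.
Black is in check but has 2 legal moves → neither.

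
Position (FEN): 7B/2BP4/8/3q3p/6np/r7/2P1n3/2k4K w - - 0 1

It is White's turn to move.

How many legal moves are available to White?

0

White to move; king on h1.
In check: yes, from the black queen on d5.
Legal moves: none.
Count: 0.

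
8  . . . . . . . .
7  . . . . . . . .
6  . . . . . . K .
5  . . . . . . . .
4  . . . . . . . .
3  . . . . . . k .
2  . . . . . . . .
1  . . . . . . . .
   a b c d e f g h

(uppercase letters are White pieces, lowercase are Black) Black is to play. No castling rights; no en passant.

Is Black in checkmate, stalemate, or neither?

Black to move; black king on g3.
In check: no.
Legal moves for Black: Kh4, Kg4, Kf4, Kh3, Kf3, Kh2, Kg2, Kf2.
Black has 8 legal moves and is not in check → neither.

neither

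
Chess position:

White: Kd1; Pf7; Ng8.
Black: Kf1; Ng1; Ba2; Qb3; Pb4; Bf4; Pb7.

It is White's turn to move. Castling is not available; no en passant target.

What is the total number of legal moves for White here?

White to move; king on d1.
In check: yes, from the black queen on b3.
Legal moves: none.
Count: 0.

0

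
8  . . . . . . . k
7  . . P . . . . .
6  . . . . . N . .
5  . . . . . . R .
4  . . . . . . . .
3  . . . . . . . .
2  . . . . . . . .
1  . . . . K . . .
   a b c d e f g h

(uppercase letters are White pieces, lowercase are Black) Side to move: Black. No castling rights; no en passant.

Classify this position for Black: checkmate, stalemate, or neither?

stalemate

Black to move; black king on h8.
In check: no.
King squares — g7: attacked by Rg5; h7: attacked by Nf6; g8: attacked by Rg5.
Legal moves for Black: none.
Not in check and no legal moves → stalemate.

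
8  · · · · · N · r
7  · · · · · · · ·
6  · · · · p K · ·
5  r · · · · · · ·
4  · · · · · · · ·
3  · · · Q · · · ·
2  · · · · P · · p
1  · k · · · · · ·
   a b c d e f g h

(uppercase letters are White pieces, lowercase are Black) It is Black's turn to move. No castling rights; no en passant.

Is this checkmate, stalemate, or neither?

Black to move; black king on b1.
In check: yes, from the white queen on d3.
King squares — a1: available; c1: available; a2: available; b2: available; c2: attacked by Qd3.
Legal moves for Black: Kb2, Ka2, Kc1, Ka1.
Black is in check but has 4 legal moves → neither.

neither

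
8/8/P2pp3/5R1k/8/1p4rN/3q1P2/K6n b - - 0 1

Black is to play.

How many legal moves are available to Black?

7

Black to move; king on h5.
In check: yes, from the white rook on f5.
Legal moves: Kh6, Kg6, Kh4, Kg4, Rg5, Qg5, exf5.
Count: 7.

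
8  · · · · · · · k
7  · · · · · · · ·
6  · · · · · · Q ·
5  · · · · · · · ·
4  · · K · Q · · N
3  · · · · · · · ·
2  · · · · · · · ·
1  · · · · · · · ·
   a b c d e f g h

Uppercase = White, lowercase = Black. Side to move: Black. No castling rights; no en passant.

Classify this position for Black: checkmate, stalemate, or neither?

Black to move; black king on h8.
In check: no.
King squares — g7: attacked by Qg6; h7: attacked by Qg6; g8: attacked by Qg6.
Legal moves for Black: none.
Not in check and no legal moves → stalemate.

stalemate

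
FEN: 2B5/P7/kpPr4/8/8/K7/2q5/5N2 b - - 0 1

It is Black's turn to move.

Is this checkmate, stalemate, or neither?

Black to move; black king on a6.
In check: yes, from the white bishop on c8.
Legal moves for Black: Kxa7, Kb5, Ka5.
Black is in check but has 3 legal moves → neither.

neither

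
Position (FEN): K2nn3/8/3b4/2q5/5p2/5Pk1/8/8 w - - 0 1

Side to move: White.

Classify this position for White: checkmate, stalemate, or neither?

White to move; white king on a8.
In check: no.
King squares — a7: attacked by Qc5; b7: attacked by Nd8; b8: attacked by Bd6.
Legal moves for White: none.
Not in check and no legal moves → stalemate.

stalemate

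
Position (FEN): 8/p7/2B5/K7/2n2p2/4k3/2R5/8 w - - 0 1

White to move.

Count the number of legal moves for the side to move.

5

White to move; king on a5.
In check: yes, from the black knight on c4.
Legal moves: Ka6, Kb5, Kb4, Ka4, Rxc4.
Count: 5.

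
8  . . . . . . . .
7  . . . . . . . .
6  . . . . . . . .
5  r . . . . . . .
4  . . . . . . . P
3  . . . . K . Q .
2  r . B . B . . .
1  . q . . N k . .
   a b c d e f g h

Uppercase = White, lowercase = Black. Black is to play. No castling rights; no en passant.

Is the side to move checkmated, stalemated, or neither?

Black to move; black king on f1.
In check: yes, from the white bishop on e2.
King squares — e1: attacked by Qg3; g1: attacked by Qg3; e2: attacked by Ke3; f2: attacked by Ke3; g2: attacked by Ne1.
Legal moves for Black: none.
In check with no legal moves → checkmate.

checkmate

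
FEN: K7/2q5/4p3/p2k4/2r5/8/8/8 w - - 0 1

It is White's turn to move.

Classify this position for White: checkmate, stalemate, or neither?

stalemate

White to move; white king on a8.
In check: no.
King squares — a7: attacked by Qc7; b7: attacked by Qc7; b8: attacked by Qc7.
Legal moves for White: none.
Not in check and no legal moves → stalemate.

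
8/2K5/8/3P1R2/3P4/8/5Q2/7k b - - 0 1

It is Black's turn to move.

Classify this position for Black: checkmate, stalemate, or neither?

stalemate

Black to move; black king on h1.
In check: no.
King squares — g1: attacked by Qf2; g2: attacked by Qf2; h2: attacked by Qf2.
Legal moves for Black: none.
Not in check and no legal moves → stalemate.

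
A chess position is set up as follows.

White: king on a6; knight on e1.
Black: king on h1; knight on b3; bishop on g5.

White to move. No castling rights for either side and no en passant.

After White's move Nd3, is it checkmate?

no

After Nd3: black king on h1; in check: no.
Black is not in check, so this cannot be checkmate.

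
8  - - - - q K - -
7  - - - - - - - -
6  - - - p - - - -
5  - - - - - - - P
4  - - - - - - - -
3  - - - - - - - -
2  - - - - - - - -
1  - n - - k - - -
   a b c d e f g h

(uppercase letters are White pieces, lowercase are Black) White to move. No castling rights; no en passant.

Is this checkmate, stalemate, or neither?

neither

White to move; white king on f8.
In check: yes, from the black queen on e8.
King squares — e7: attacked by Qe8; f7: attacked by Qe8; g7: available; e8: available; g8: attacked by Qe8.
Legal moves for White: Kxe8, Kg7.
White is in check but has 2 legal moves → neither.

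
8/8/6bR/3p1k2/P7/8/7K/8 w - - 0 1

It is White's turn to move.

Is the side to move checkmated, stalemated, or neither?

White to move; white king on h2.
In check: no.
Legal moves for White: Rh8, Rh7, Rxg6, Rh5+, Rh4, Rh3, Kh3, Kg3, Kg2, Kh1, Kg1, a5.
White has 12 legal moves and is not in check → neither.

neither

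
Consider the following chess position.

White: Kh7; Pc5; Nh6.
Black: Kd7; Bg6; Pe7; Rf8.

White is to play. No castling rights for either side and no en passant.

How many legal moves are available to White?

White to move; king on h7.
In check: yes, from the black bishop on g6.
Legal moves: Kg7, Kxg6.
Count: 2.

2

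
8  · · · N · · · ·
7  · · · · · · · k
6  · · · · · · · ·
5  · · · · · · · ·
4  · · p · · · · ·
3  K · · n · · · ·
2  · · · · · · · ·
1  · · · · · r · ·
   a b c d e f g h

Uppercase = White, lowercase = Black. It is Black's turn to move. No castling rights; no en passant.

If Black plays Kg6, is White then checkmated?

no

After Kg6: white king on a3; in check: no.
White is not in check, so this cannot be checkmate.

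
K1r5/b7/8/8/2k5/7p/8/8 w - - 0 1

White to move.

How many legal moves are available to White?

White to move; king on a8.
In check: yes, from the black rook on c8.
Legal moves: Kb7, Kxa7.
Count: 2.

2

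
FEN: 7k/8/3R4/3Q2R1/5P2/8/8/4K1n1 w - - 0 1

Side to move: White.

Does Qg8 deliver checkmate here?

After Qg8: black king on h8; in check: yes, from the white queen on g8.
King squares — g7: attacked by Rg5; h7: attacked by Qg8; g8: attacked by Rg5.
Black has no legal moves → checkmate.

yes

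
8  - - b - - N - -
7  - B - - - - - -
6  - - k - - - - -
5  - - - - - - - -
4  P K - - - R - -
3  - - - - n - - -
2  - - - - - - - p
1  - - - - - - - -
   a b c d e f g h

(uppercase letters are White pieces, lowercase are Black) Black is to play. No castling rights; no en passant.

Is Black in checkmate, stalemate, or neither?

neither

Black to move; black king on c6.
In check: yes, from the white bishop on b7.
King squares — b5: attacked by Pa4; c5: attacked by Kb4; d5: attacked by Bb7; b6: available; d6: available; b7: available; c7: available; d7: attacked by Nf8.
Legal moves for Black: Kc7, Kxb7, Kd6, Kb6, Bxb7.
Black is in check but has 5 legal moves → neither.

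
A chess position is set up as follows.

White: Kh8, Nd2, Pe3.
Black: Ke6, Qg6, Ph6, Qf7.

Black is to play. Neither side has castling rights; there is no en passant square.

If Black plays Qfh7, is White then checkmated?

After Qfh7: white king on h8; in check: yes, from the black queen on h7.
King squares — g7: attacked by Qg6; h7: attacked by Qg6; g8: attacked by Qg6.
White has no legal moves → checkmate.

yes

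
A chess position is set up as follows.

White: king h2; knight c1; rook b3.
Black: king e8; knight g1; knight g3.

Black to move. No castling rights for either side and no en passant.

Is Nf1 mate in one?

After Nf1: white king on h2; in check: yes, from the black knight on f1.
White has 3 legal replies: Kg2, Kh1, Kxg1.
In check but a legal move exists → not checkmate.

no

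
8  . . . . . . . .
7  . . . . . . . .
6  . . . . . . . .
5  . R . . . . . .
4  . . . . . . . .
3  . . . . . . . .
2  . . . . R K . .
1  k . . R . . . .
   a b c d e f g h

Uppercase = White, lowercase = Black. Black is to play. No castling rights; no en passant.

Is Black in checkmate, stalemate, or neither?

checkmate

Black to move; black king on a1.
In check: yes, from the white rook on d1.
King squares — b1: attacked by Rd1; a2: attacked by Re2; b2: attacked by Re2.
Legal moves for Black: none.
In check with no legal moves → checkmate.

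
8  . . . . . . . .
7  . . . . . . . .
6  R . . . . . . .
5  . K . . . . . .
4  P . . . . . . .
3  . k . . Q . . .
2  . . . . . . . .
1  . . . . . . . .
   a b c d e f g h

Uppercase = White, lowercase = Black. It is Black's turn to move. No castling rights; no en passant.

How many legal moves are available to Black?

3

Black to move; king on b3.
In check: yes, from the white queen on e3.
Legal moves: Kc2, Kb2, Ka2.
Count: 3.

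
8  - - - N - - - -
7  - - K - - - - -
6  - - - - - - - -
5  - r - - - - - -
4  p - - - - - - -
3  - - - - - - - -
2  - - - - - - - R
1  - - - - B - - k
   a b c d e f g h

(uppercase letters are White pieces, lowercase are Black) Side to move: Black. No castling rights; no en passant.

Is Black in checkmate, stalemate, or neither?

neither

Black to move; black king on h1.
In check: yes, from the white rook on h2.
King squares — g1: available; g2: attacked by Rh2; h2: available.
Legal moves for Black: Kxh2, Kg1.
Black is in check but has 2 legal moves → neither.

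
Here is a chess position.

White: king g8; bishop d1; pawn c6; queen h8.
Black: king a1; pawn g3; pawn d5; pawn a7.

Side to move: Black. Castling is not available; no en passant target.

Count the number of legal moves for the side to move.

Black to move; king on a1.
In check: yes, from the white queen on h8.
Legal moves: Ka2, Kb1, d4.
Count: 3.

3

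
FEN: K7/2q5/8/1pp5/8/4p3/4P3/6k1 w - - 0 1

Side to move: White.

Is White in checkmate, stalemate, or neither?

stalemate

White to move; white king on a8.
In check: no.
King squares — a7: attacked by Qc7; b7: attacked by Qc7; b8: attacked by Qc7.
Legal moves for White: none.
Not in check and no legal moves → stalemate.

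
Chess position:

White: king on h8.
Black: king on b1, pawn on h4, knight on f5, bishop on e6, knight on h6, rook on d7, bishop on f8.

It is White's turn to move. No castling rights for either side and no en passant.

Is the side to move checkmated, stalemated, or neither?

stalemate

White to move; white king on h8.
In check: no.
King squares — g7: attacked by Nf5; h7: attacked by Rd7; g8: attacked by Be6.
Legal moves for White: none.
Not in check and no legal moves → stalemate.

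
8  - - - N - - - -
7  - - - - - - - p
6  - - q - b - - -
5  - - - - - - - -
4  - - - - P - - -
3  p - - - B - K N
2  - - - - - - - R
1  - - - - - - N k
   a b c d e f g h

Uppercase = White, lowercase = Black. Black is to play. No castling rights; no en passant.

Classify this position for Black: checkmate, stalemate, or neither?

Black to move; black king on h1.
In check: yes, from the white rook on h2.
King squares — g1: attacked by Be3; g2: attacked by Rh2; h2: attacked by Kg3.
Legal moves for Black: none.
In check with no legal moves → checkmate.

checkmate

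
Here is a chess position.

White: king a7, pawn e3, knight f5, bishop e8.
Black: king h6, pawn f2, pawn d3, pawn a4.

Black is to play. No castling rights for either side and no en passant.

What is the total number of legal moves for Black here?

Black to move; king on h6.
In check: yes, from the white knight on f5.
Legal moves: Kh7, Kg5.
Count: 2.

2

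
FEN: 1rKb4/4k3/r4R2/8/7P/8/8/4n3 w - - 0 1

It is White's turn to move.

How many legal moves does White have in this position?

1

White to move; king on c8.
In check: yes, from the black rook on b8.
Legal moves: Kxb8.
Count: 1.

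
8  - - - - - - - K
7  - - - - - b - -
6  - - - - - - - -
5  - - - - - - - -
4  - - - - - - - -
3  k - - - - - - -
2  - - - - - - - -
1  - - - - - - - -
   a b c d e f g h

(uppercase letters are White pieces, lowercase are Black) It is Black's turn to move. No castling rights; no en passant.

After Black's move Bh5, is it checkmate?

After Bh5: white king on h8; in check: no.
White is not in check, so this cannot be checkmate.

no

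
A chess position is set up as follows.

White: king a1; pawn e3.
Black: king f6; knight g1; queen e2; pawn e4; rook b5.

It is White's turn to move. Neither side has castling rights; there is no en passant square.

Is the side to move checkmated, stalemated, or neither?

White to move; white king on a1.
In check: no.
King squares — b1: attacked by Rb5; a2: attacked by Qe2; b2: attacked by Qe2.
Legal moves for White: none.
Not in check and no legal moves → stalemate.

stalemate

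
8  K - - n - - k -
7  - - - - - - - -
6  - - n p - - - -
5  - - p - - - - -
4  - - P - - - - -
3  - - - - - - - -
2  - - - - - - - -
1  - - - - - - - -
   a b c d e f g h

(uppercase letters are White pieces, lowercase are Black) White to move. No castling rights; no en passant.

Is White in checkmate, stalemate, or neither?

White to move; white king on a8.
In check: no.
King squares — a7: attacked by Nc6; b7: attacked by Nd8; b8: attacked by Nc6.
Legal moves for White: none.
Not in check and no legal moves → stalemate.

stalemate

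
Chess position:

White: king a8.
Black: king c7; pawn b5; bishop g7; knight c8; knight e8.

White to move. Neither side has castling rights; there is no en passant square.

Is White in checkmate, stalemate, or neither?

White to move; white king on a8.
In check: no.
King squares — a7: attacked by Nc8; b7: attacked by Kc7; b8: attacked by Kc7.
Legal moves for White: none.
Not in check and no legal moves → stalemate.

stalemate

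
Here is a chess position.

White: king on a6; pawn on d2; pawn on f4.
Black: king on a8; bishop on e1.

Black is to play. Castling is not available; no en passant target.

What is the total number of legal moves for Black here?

Black to move; king on a8.
In check: no.
Legal moves: Kb8, Bh4, Bg3, Bf2, Bxd2.
Count: 5.

5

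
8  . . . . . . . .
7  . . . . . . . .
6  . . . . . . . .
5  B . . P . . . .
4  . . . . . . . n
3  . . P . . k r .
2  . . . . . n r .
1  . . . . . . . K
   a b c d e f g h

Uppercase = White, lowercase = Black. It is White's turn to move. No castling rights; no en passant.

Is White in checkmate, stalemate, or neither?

White to move; white king on h1.
In check: yes, from the black knight on f2.
King squares — g1: attacked by Rg2; g2: attacked by Kf3; h2: attacked by Rg2.
Legal moves for White: none.
In check with no legal moves → checkmate.

checkmate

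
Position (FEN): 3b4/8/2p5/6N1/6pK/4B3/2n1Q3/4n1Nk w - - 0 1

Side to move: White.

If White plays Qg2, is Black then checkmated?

no

After Qg2: black king on h1; in check: yes, from the white queen on g2.
Black has 2 legal replies: Kxg2, Nxg2+.
In check but a legal move exists → not checkmate.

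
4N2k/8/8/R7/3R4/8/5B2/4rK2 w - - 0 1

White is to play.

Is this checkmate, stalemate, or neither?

neither

White to move; white king on f1.
In check: yes, from the black rook on e1.
King squares — e1: available; g1: attacked by Re1; e2: attacked by Re1; f2: own bishop; g2: available.
Legal moves for White: Kg2, Kxe1, Bxe1.
White is in check but has 3 legal moves → neither.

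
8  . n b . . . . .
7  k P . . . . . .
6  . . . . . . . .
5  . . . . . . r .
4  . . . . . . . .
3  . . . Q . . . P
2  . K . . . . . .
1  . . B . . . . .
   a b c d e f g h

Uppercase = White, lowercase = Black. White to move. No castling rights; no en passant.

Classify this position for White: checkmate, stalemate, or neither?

neither

White to move; white king on b2.
In check: no.
Legal moves for White include: Qd8, Qh7, Qd7, Qg6, Qd6, Qa6+, Qf5, Qd5, Qb5, Qe4, Qd4+, Qc4, Qg3, Qf3, Qe3+, Qc3, Qb3, Qa3+, ... (list truncated; more exist).
White has legal moves and is not in check → neither.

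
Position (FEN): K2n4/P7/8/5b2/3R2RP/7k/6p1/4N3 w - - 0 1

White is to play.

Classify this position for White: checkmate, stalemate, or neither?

neither

White to move; white king on a8.
In check: no.
Legal moves for White include: Kb8, Rg8, Rg7, Rg6, Rg5, Rgf4, Rge4, Rg3+, Rxg2, Rxd8, Rd7, Rd6, Rd5, Rdf4, Rde4, Rc4, Rb4, Ra4, ... (list truncated; more exist).
White has legal moves and is not in check → neither.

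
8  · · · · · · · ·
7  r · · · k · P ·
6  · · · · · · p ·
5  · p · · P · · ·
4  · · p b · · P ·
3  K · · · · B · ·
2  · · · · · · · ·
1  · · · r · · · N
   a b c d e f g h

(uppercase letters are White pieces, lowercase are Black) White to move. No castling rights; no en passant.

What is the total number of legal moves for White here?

White to move; king on a3.
In check: yes, from the black rook on a7.
Legal moves: Kb4.
Count: 1.

1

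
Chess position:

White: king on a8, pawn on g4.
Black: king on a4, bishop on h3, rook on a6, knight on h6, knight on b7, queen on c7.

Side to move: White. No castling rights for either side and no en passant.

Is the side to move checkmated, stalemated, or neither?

checkmate

White to move; white king on a8.
In check: yes, from the black rook on a6.
King squares — a7: attacked by Ra6; b7: attacked by Qc7; b8: attacked by Qc7.
Legal moves for White: none.
In check with no legal moves → checkmate.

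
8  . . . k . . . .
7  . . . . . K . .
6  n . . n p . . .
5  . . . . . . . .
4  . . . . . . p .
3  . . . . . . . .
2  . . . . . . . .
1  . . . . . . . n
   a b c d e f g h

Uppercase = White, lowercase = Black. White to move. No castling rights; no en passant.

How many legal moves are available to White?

6

White to move; king on f7.
In check: yes, from the black knight on d6.
Legal moves: Kg8, Kf8, Kg7, Kg6, Kf6, Kxe6.
Count: 6.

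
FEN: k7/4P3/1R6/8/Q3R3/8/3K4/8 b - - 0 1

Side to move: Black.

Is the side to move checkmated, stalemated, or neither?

Black to move; black king on a8.
In check: yes, from the white queen on a4.
King squares — a7: attacked by Qa4; b7: attacked by Rb6; b8: attacked by Rb6.
Legal moves for Black: none.
In check with no legal moves → checkmate.

checkmate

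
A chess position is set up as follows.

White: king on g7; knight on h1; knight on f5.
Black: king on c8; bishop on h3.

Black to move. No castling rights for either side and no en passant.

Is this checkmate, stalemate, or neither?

Black to move; black king on c8.
In check: no.
Legal moves for Black: Kd8, Kb8, Kd7, Kc7, Kb7, Bxf5, Bg4, Bg2, Bf1.
Black has 9 legal moves and is not in check → neither.

neither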